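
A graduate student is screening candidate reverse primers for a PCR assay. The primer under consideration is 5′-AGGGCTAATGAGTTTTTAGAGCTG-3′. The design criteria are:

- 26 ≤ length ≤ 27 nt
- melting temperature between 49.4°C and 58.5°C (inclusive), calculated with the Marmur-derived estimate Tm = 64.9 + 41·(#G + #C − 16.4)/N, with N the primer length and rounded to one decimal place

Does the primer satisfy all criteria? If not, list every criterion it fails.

Fails: length.

Base counts: A=6, T=8, G=8, C=2 (length 24).
length: length 24, outside 26–27 ✗
Tm: Tm = 64.9 + 41·(10 − 16.4)/24 = 54.0°C ✓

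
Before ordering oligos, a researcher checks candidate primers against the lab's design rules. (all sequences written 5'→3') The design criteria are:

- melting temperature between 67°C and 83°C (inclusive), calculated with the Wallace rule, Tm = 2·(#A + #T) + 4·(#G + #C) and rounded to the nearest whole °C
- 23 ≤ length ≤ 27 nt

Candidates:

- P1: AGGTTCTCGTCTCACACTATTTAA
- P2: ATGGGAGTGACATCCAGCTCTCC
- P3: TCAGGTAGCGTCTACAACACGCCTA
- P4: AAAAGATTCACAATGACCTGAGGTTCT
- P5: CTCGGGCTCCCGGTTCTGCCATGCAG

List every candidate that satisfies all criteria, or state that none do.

P2, P3 and P4.

P1 (24 nt, A=6 T=9 G=3 C=6): Tm = 2·15 + 4·9 = 66°C, outside 67–83°C ✗; length 24 ✓ — fails.
P2 (23 nt, A=5 T=5 G=6 C=7): Tm = 2·10 + 4·13 = 72°C ✓; length 23 ✓ — passes.
P3 (25 nt, A=7 T=5 G=5 C=8): Tm = 2·12 + 4·13 = 76°C ✓; length 25 ✓ — passes.
P4 (27 nt, A=10 T=7 G=5 C=5): Tm = 2·17 + 4·10 = 74°C ✓; length 27 ✓ — passes.
P5 (26 nt, A=2 T=6 G=8 C=10): Tm = 2·8 + 4·18 = 88°C, outside 67–83°C ✗; length 26 ✓ — fails.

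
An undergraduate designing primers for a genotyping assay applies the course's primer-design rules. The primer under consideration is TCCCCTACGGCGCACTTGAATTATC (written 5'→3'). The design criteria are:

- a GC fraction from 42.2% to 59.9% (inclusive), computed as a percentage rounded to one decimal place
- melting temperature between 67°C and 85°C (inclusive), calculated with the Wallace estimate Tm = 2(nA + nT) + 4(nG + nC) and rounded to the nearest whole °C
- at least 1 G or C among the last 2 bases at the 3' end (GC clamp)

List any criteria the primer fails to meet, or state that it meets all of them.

Base counts: A=5, T=7, G=4, C=9 (length 25).
GC content: GC 13/25 = 52.0% ✓
Tm: Tm = 2·12 + 4·13 = 76°C ✓
GC clamp: 3' end TC has 1 G/C ✓

Meets all criteria.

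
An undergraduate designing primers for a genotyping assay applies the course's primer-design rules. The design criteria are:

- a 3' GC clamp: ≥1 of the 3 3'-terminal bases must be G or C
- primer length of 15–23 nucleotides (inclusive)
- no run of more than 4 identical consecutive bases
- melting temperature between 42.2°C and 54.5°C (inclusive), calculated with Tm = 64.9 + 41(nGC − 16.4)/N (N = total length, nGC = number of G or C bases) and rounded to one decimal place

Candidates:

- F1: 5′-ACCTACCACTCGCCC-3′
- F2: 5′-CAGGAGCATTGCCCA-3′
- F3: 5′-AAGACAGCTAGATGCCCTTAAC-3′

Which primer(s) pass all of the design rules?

F1 (15 nt, A=3 T=2 G=1 C=9): 3' end CCC has 3 G/C ✓; length 15 ✓; longest run = 3 ✓; Tm = 64.9 + 41·(10 − 16.4)/15 = 47.4°C ✓ — passes.
F2 (15 nt, A=4 T=2 G=4 C=5): 3' end CCA has 2 G/C ✓; length 15 ✓; longest run = 3 ✓; Tm = 64.9 + 41·(9 − 16.4)/15 = 44.7°C ✓ — passes.
F3 (22 nt, A=8 T=4 G=4 C=6): 3' end AAC has 1 G/C ✓; length 22 ✓; longest run = 3 ✓; Tm = 64.9 + 41·(10 − 16.4)/22 = 53.0°C ✓ — passes.

F1, F2 and F3.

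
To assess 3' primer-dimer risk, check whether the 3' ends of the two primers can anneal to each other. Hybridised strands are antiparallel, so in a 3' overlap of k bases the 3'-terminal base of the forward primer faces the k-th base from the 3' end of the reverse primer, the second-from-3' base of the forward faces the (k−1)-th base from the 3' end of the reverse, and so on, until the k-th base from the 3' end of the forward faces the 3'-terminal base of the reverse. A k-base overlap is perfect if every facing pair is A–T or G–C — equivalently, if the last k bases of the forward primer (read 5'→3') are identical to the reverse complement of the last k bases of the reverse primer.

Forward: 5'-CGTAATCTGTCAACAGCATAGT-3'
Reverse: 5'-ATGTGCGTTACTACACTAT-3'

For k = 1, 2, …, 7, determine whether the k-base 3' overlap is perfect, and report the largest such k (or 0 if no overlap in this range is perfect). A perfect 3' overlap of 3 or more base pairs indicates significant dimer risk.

Last 7 bases (5'→3') — forward …GCATAGT, reverse …ACACTAT.
Reverse complement of the reverse primer's last 7 bases: ATAGTGT; its first k bases are the reverse complement of the reverse primer's last k bases, so a perfect k-base overlap needs the forward primer's last k bases to equal them.
Comparing (forward last k vs required): k=1: T vs A ✗; k=2: GT vs AT ✗; k=3: AGT vs ATA ✗; k=4: TAGT vs ATAG ✗; k=5: ATAGT vs ATAGT ✓; k=6: CATAGT vs ATAGTG ✗; k=7: GCATAGT vs ATAGTGT ✗.
Only k = 5 is perfect, so the longest perfect 3' overlap is 5.

Longest perfect overlap: 5 complementary base pairs; significant dimer risk (threshold 3).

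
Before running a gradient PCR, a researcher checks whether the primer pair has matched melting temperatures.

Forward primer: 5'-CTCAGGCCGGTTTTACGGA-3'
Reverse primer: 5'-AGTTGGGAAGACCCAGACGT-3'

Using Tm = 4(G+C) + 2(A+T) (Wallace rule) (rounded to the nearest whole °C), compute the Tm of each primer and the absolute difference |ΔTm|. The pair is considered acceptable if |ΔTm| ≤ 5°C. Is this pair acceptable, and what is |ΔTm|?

Forward: A=3 T=5 G=6 C=5 → Tm = 2·8 + 4·11 = 60°C.
Reverse: A=6 T=3 G=7 C=4 → Tm = 2·9 + 4·11 = 62°C.
|ΔTm| = |60 − 62| = 2°C, ≤ 5°C.

|ΔTm| = 2°C; the pair is acceptable.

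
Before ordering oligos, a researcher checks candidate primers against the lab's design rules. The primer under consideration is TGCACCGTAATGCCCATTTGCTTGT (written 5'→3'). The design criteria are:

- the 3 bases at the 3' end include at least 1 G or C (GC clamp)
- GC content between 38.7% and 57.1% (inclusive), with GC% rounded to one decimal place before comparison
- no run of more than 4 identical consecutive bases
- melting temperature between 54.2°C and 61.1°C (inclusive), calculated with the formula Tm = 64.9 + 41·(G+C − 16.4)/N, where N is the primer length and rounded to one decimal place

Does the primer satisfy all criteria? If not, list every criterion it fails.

Meets all criteria.

Base counts: A=4, T=9, G=5, C=7 (length 25).
GC clamp: 3' end TGT has 1 G/C ✓
GC content: GC 12/25 = 48.0% ✓
homopolymer run: longest run = 3 ✓
Tm: Tm = 64.9 + 41·(12 − 16.4)/25 = 57.7°C ✓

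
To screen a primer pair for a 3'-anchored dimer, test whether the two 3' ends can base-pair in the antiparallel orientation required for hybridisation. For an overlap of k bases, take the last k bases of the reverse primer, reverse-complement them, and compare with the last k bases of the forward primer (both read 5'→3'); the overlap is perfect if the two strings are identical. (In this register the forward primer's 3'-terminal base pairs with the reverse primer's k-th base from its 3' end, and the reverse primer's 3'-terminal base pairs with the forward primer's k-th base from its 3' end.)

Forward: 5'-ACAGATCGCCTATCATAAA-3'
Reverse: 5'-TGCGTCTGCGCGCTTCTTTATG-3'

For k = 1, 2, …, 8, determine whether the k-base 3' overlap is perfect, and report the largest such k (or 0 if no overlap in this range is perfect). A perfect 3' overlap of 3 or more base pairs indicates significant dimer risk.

Last 8 bases (5'→3') — forward …ATCATAAA, reverse …TCTTTATG.
Reverse complement of the reverse primer's last 8 bases: CATAAAGA; its first k bases are the reverse complement of the reverse primer's last k bases, so a perfect k-base overlap needs the forward primer's last k bases to equal them.
Comparing (forward last k vs required): k=1: A vs C ✗; k=2: AA vs CA ✗; k=3: AAA vs CAT ✗; k=4: TAAA vs CATA ✗; k=5: ATAAA vs CATAA ✗; k=6: CATAAA vs CATAAA ✓; k=7: TCATAAA vs CATAAAG ✗; k=8: ATCATAAA vs CATAAAGA ✗.
Only k = 6 is perfect, so the longest perfect 3' overlap is 6.

Longest perfect overlap: 6 complementary base pairs; significant dimer risk (threshold 3).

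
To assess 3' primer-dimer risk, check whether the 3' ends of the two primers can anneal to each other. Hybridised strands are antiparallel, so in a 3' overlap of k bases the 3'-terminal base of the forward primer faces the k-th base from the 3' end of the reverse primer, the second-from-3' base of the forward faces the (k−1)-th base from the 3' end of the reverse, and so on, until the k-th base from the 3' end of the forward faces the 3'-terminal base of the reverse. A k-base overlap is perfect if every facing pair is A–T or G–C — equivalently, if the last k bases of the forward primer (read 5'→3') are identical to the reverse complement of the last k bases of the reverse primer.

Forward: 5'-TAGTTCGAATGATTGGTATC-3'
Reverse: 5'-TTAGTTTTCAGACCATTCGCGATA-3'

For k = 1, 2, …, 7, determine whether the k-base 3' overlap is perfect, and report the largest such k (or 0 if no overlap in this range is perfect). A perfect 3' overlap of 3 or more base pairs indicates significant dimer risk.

Last 7 bases (5'→3') — forward …TGGTATC, reverse …CGCGATA.
Reverse complement of the reverse primer's last 7 bases: TATCGCG; its first k bases are the reverse complement of the reverse primer's last k bases, so a perfect k-base overlap needs the forward primer's last k bases to equal them.
Comparing (forward last k vs required): k=1: C vs T ✗; k=2: TC vs TA ✗; k=3: ATC vs TAT ✗; k=4: TATC vs TATC ✓; k=5: GTATC vs TATCG ✗; k=6: GGTATC vs TATCGC ✗; k=7: TGGTATC vs TATCGCG ✗.
Only k = 4 is perfect, so the longest perfect 3' overlap is 4.

Longest perfect overlap: 4 complementary base pairs; significant dimer risk (threshold 3).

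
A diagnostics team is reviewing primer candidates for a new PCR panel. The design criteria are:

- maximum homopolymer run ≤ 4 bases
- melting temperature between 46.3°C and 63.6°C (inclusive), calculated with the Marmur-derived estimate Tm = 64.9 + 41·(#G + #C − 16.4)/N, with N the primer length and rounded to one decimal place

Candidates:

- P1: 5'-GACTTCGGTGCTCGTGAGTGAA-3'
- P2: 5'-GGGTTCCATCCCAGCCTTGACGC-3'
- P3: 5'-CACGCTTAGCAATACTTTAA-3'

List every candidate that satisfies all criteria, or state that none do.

P1 (22 nt, A=4 T=6 G=8 C=4): longest run = 2 ✓; Tm = 64.9 + 41·(12 − 16.4)/22 = 56.7°C ✓ — passes.
P2 (23 nt, A=3 T=5 G=6 C=9): longest run = 3 ✓; Tm = 64.9 + 41·(15 − 16.4)/23 = 62.4°C ✓ — passes.
P3 (20 nt, A=7 T=6 G=2 C=5): longest run = 3 ✓; Tm = 64.9 + 41·(7 − 16.4)/20 = 45.6°C, outside 46.3–63.6°C ✗ — fails.

P1 and P2.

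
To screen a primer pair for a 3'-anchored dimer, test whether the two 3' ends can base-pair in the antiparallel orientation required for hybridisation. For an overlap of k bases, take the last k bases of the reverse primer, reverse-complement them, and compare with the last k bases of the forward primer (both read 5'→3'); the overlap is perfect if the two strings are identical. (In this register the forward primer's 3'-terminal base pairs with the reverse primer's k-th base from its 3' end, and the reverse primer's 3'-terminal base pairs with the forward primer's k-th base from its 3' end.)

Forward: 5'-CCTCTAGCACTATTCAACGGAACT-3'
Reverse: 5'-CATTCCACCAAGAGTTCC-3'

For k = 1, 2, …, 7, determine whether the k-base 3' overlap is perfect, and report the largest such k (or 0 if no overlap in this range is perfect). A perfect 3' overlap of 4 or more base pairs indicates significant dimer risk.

Longest perfect overlap: 6 complementary base pairs; significant dimer risk (threshold 4).

Last 7 bases (5'→3') — forward …CGGAACT, reverse …GAGTTCC.
Reverse complement of the reverse primer's last 7 bases: GGAACTC; its first k bases are the reverse complement of the reverse primer's last k bases, so a perfect k-base overlap needs the forward primer's last k bases to equal them.
Comparing (forward last k vs required): k=1: T vs G ✗; k=2: CT vs GG ✗; k=3: ACT vs GGA ✗; k=4: AACT vs GGAA ✗; k=5: GAACT vs GGAAC ✗; k=6: GGAACT vs GGAACT ✓; k=7: CGGAACT vs GGAACTC ✗.
Only k = 6 is perfect, so the longest perfect 3' overlap is 6.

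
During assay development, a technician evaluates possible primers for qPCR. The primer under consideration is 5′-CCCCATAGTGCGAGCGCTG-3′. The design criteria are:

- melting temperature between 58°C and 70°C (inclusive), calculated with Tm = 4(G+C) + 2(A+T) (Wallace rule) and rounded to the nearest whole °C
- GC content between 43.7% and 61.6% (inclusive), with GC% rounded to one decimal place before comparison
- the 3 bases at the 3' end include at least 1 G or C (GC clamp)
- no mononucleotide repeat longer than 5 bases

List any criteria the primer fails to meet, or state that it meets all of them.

Fails: GC content.

Base counts: A=3, T=3, G=6, C=7 (length 19).
Tm: Tm = 2·6 + 4·13 = 64°C ✓
GC content: GC 13/19 = 68.4%, outside 43.7–61.6% ✗
GC clamp: 3' end CTG has 2 G/C ✓
homopolymer run: longest run = 4 ✓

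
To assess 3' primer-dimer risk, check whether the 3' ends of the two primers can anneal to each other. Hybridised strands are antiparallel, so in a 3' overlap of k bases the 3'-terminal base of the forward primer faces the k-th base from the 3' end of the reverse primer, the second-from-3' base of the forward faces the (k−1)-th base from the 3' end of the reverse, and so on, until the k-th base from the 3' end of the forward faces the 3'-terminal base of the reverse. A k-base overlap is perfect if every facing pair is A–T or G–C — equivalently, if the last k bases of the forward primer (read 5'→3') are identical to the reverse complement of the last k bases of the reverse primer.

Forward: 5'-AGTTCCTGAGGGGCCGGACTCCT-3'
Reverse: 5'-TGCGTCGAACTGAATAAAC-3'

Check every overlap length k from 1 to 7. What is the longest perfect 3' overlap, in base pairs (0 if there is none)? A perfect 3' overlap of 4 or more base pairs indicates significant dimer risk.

Last 7 bases (5'→3') — forward …GACTCCT, reverse …AATAAAC.
Reverse complement of the reverse primer's last 7 bases: GTTTATT; its first k bases are the reverse complement of the reverse primer's last k bases, so a perfect k-base overlap needs the forward primer's last k bases to equal them.
Comparing (forward last k vs required): k=1: T vs G ✗; k=2: CT vs GT ✗; k=3: CCT vs GTT ✗; k=4: TCCT vs GTTT ✗; k=5: CTCCT vs GTTTA ✗; k=6: ACTCCT vs GTTTAT ✗; k=7: GACTCCT vs GTTTATT ✗.
No overlap length from 1 to 7 is perfect, so the longest perfect 3' overlap is 0.

Longest perfect overlap: 0 complementary base pairs; below the dimer-risk threshold (threshold 4).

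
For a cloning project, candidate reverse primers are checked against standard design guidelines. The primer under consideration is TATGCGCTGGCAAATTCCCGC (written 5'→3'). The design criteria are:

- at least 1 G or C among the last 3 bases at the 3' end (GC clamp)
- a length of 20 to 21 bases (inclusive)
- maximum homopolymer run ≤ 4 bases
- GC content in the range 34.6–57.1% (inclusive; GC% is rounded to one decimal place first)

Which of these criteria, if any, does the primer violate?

Meets all criteria.

Base counts: A=4, T=5, G=5, C=7 (length 21).
GC clamp: 3' end CGC has 3 G/C ✓
length: length 21 ✓
homopolymer run: longest run = 3 ✓
GC content: GC 12/21 = 57.1% ✓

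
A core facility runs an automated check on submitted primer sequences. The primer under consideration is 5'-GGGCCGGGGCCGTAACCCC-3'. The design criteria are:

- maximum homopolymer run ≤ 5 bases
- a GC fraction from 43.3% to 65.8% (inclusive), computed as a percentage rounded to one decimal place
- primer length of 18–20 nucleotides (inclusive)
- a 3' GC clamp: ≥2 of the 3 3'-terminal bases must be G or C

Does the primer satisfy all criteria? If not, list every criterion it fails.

Fails: GC content.

Base counts: A=2, T=1, G=8, C=8 (length 19).
homopolymer run: longest run = 4 ✓
GC content: GC 16/19 = 84.2%, outside 43.3–65.8% ✗
length: length 19 ✓
GC clamp: 3' end CCC has 3 G/C ✓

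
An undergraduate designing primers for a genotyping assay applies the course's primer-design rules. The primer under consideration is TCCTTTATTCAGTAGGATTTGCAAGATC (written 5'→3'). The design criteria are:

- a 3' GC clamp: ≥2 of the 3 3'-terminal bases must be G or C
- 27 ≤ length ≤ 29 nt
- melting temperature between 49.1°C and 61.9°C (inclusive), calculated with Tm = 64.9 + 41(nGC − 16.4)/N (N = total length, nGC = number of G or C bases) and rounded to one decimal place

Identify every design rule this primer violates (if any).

Base counts: A=7, T=11, G=5, C=5 (length 28).
GC clamp: 3' end ATC has 1 G/C, need ≥2 ✗
length: length 28 ✓
Tm: Tm = 64.9 + 41·(10 − 16.4)/28 = 55.5°C ✓

Fails: GC clamp.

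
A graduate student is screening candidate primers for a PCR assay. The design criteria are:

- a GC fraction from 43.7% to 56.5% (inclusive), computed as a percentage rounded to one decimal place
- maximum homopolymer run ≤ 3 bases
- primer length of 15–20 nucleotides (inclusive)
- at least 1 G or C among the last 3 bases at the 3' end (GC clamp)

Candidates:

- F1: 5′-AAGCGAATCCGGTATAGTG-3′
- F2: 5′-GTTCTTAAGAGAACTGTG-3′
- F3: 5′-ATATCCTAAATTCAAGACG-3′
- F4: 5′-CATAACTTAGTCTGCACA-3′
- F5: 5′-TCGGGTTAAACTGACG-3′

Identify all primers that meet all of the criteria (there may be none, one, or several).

F1 (19 nt, A=6 T=4 G=6 C=3): GC 9/19 = 47.4% ✓; longest run = 2 ✓; length 19 ✓; 3' end GTG has 2 G/C ✓ — passes.
F2 (18 nt, A=5 T=6 G=5 C=2): GC 7/18 = 38.9%, outside 43.7–56.5% ✗; longest run = 2 ✓; length 18 ✓; 3' end GTG has 2 G/C ✓ — fails.
F3 (19 nt, A=8 T=5 G=2 C=4): GC 6/19 = 31.6%, outside 43.7–56.5% ✗; longest run = 3 ✓; length 19 ✓; 3' end ACG has 2 G/C ✓ — fails.
F4 (18 nt, A=6 T=5 G=2 C=5): GC 7/18 = 38.9%, outside 43.7–56.5% ✗; longest run = 2 ✓; length 18 ✓; 3' end ACA has 1 G/C ✓ — fails.
F5 (16 nt, A=4 T=4 G=5 C=3): GC 8/16 = 50.0% ✓; longest run = 3 ✓; length 16 ✓; 3' end ACG has 2 G/C ✓ — passes.

F1 and F5.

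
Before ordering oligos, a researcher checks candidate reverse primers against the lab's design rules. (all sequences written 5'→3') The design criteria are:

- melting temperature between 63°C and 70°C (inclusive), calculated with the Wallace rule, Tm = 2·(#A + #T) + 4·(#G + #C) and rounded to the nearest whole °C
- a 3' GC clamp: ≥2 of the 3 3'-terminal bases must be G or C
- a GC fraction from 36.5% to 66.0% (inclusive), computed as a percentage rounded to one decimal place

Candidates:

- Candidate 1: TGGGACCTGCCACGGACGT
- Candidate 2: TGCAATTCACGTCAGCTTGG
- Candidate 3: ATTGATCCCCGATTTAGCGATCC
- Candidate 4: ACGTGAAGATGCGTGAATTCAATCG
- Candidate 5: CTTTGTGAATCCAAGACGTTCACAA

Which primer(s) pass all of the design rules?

Candidate 3 only.

Candidate 1 (19 nt, A=3 T=3 G=7 C=6): Tm = 2·6 + 4·13 = 64°C ✓; 3' end CGT has 2 G/C ✓; GC 13/19 = 68.4%, outside 36.5–66.0% ✗ — fails.
Candidate 2 (20 nt, A=4 T=6 G=5 C=5): Tm = 2·10 + 4·10 = 60°C, outside 63–70°C ✗; 3' end TGG has 2 G/C ✓; GC 10/20 = 50.0% ✓ — fails.
Candidate 3 (23 nt, A=5 T=7 G=4 C=7): Tm = 2·12 + 4·11 = 68°C ✓; 3' end TCC has 2 G/C ✓; GC 11/23 = 47.8% ✓ — passes.
Candidate 4 (25 nt, A=8 T=6 G=7 C=4): Tm = 2·14 + 4·11 = 72°C, outside 63–70°C ✗; 3' end TCG has 2 G/C ✓; GC 11/25 = 44.0% ✓ — fails.
Candidate 5 (25 nt, A=8 T=7 G=4 C=6): Tm = 2·15 + 4·10 = 70°C ✓; 3' end CAA has 1 G/C, need ≥2 ✗; GC 10/25 = 40.0% ✓ — fails.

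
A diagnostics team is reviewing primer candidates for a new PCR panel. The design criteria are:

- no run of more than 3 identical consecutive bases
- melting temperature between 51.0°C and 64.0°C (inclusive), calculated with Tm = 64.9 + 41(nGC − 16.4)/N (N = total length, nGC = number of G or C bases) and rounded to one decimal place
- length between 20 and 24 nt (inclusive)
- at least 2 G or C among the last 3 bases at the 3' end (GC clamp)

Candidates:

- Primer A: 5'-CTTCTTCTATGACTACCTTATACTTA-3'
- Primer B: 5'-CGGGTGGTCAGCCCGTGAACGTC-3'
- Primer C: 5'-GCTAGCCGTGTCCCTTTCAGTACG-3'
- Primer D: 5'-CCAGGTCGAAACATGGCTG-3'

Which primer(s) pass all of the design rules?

Primer C only.

Primer A (26 nt, A=6 T=12 G=1 C=7): longest run = 2 ✓; Tm = 64.9 + 41·(8 − 16.4)/26 = 51.7°C ✓; length 26, outside 20–24 ✗; 3' end TTA has 0 G/C, need ≥2 ✗ — fails.
Primer B (23 nt, A=3 T=4 G=9 C=7): longest run = 3 ✓; Tm = 64.9 + 41·(16 − 16.4)/23 = 64.2°C, outside 51.0–64.0°C ✗; length 23 ✓; 3' end GTC has 2 G/C ✓ — fails.
Primer C (24 nt, A=3 T=7 G=6 C=8): longest run = 3 ✓; Tm = 64.9 + 41·(14 − 16.4)/24 = 60.8°C ✓; length 24 ✓; 3' end ACG has 2 G/C ✓ — passes.
Primer D (19 nt, A=5 T=3 G=6 C=5): longest run = 3 ✓; Tm = 64.9 + 41·(11 − 16.4)/19 = 53.2°C ✓; length 19, outside 20–24 ✗; 3' end CTG has 2 G/C ✓ — fails.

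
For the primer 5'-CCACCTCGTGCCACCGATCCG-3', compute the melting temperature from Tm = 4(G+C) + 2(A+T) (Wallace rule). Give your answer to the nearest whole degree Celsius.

72°C

Base counts: A=3, T=3, G=4, C=11 (length 21).
Tm = 2·(3+3) + 4·(4+11) = 2·6 + 4·15 = 12 + 60 = 72°C.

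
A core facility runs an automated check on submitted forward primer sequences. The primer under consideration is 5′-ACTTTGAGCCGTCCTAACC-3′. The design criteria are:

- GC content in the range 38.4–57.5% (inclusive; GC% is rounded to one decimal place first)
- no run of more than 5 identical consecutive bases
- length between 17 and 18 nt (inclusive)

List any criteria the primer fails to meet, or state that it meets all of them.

Fails: length.

Base counts: A=4, T=5, G=3, C=7 (length 19).
GC content: GC 10/19 = 52.6% ✓
homopolymer run: longest run = 3 ✓
length: length 19, outside 17–18 ✗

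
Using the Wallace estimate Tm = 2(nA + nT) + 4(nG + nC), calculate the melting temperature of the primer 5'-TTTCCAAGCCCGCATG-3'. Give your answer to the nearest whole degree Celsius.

50°C

Base counts: A=3, T=4, G=3, C=6 (length 16).
Tm = 2·(3+4) + 4·(3+6) = 2·7 + 4·9 = 14 + 36 = 50°C.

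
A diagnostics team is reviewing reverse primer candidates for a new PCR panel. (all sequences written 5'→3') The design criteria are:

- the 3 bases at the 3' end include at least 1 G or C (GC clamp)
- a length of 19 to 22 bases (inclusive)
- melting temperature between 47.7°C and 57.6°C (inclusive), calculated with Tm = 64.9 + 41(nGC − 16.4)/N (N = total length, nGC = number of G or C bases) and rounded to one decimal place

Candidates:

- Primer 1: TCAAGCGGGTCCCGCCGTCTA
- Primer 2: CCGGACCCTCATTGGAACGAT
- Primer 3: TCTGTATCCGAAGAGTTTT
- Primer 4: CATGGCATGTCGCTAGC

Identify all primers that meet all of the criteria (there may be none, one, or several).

Primer 2 only.

Primer 1 (21 nt, A=3 T=4 G=6 C=8): 3' end CTA has 1 G/C ✓; length 21 ✓; Tm = 64.9 + 41·(14 − 16.4)/21 = 60.2°C, outside 47.7–57.6°C ✗ — fails.
Primer 2 (21 nt, A=5 T=4 G=5 C=7): 3' end GAT has 1 G/C ✓; length 21 ✓; Tm = 64.9 + 41·(12 − 16.4)/21 = 56.3°C ✓ — passes.
Primer 3 (19 nt, A=4 T=8 G=4 C=3): 3' end TTT has 0 G/C, need ≥1 ✗; length 19 ✓; Tm = 64.9 + 41·(7 − 16.4)/19 = 44.6°C, outside 47.7–57.6°C ✗ — fails.
Primer 4 (17 nt, A=3 T=4 G=5 C=5): 3' end AGC has 2 G/C ✓; length 17, outside 19–22 ✗; Tm = 64.9 + 41·(10 − 16.4)/17 = 49.5°C ✓ — fails.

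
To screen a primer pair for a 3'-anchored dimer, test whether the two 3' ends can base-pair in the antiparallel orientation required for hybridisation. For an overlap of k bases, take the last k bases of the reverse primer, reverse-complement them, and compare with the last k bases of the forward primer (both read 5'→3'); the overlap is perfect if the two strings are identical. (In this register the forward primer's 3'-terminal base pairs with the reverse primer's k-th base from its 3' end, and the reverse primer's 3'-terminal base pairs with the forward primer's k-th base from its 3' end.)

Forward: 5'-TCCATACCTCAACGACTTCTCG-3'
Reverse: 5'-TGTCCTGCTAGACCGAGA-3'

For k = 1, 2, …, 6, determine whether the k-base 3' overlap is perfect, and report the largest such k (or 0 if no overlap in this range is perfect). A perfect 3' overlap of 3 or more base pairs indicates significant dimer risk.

Last 6 bases (5'→3') — forward …TTCTCG, reverse …CCGAGA.
Reverse complement of the reverse primer's last 6 bases: TCTCGG; its first k bases are the reverse complement of the reverse primer's last k bases, so a perfect k-base overlap needs the forward primer's last k bases to equal them.
Comparing (forward last k vs required): k=1: G vs T ✗; k=2: CG vs TC ✗; k=3: TCG vs TCT ✗; k=4: CTCG vs TCTC ✗; k=5: TCTCG vs TCTCG ✓; k=6: TTCTCG vs TCTCGG ✗.
Only k = 5 is perfect, so the longest perfect 3' overlap is 5.

Longest perfect overlap: 5 complementary base pairs; significant dimer risk (threshold 3).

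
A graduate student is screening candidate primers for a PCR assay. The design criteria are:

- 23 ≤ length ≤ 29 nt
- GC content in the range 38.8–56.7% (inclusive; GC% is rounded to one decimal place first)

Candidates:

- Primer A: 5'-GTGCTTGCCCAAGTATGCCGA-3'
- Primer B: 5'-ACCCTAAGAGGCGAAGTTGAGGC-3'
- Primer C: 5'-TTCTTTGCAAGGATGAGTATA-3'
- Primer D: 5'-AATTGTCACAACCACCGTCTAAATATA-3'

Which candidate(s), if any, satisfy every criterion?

Primer B only.

Primer A (21 nt, A=4 T=5 G=6 C=6): length 21, outside 23–29 ✗; GC 12/21 = 57.1%, outside 38.8–56.7% ✗ — fails.
Primer B (23 nt, A=7 T=3 G=8 C=5): length 23 ✓; GC 13/23 = 56.5% ✓ — passes.
Primer C (21 nt, A=6 T=8 G=5 C=2): length 21, outside 23–29 ✗; GC 7/21 = 33.3%, outside 38.8–56.7% ✗ — fails.
Primer D (27 nt, A=11 T=7 G=2 C=7): length 27 ✓; GC 9/27 = 33.3%, outside 38.8–56.7% ✗ — fails.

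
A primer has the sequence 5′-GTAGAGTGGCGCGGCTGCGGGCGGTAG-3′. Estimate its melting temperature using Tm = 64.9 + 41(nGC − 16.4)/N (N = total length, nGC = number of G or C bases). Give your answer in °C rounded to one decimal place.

Base counts: A=3, T=4, G=15, C=5; G+C = 20, N = 27.
Tm = 64.9 + 41·(20 − 16.4)/27 = 64.9 + 147.60/27 = 70.4°C.

70.4°C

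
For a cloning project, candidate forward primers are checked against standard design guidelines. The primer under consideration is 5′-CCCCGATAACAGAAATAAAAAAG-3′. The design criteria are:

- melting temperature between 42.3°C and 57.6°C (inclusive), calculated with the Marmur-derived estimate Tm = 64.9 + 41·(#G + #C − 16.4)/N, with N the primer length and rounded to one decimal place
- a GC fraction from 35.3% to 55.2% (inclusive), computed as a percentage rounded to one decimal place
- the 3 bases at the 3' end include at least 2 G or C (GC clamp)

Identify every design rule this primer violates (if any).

Fails: GC content, GC clamp.

Base counts: A=13, T=2, G=3, C=5 (length 23).
Tm: Tm = 64.9 + 41·(8 − 16.4)/23 = 49.9°C ✓
GC content: GC 8/23 = 34.8%, outside 35.3–55.2% ✗
GC clamp: 3' end AAG has 1 G/C, need ≥2 ✗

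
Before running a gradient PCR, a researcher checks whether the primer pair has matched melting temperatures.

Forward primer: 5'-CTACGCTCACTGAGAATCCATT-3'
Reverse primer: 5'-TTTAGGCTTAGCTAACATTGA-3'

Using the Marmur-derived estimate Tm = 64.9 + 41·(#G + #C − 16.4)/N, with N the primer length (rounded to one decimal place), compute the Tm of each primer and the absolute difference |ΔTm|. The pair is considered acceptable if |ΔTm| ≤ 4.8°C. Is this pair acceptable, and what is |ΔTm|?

Forward: G+C = 10, N = 22 → Tm = 64.9 + 41·(10 − 16.4)/22 = 53.0°C.
Reverse: G+C = 7, N = 21 → Tm = 64.9 + 41·(7 − 16.4)/21 = 46.5°C.
|ΔTm| = |53.0 − 46.5| = 6.5°C, > 4.8°C.

|ΔTm| = 6.5°C; the pair is not acceptable.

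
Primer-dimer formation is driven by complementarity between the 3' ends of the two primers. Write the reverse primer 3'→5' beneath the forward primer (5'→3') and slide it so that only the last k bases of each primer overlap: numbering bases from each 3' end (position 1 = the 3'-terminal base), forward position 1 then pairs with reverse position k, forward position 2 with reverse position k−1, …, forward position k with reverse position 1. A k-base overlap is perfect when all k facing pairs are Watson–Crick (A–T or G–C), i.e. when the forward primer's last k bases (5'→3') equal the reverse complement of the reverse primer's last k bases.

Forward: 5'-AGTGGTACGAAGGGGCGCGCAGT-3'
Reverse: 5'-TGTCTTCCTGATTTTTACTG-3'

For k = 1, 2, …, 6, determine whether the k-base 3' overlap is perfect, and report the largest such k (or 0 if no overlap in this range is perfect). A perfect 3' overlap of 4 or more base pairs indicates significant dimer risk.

Longest perfect overlap: 4 complementary base pairs; significant dimer risk (threshold 4).

Last 6 bases (5'→3') — forward …CGCAGT, reverse …TTACTG.
Reverse complement of the reverse primer's last 6 bases: CAGTAA; its first k bases are the reverse complement of the reverse primer's last k bases, so a perfect k-base overlap needs the forward primer's last k bases to equal them.
Comparing (forward last k vs required): k=1: T vs C ✗; k=2: GT vs CA ✗; k=3: AGT vs CAG ✗; k=4: CAGT vs CAGT ✓; k=5: GCAGT vs CAGTA ✗; k=6: CGCAGT vs CAGTAA ✗.
Only k = 4 is perfect, so the longest perfect 3' overlap is 4.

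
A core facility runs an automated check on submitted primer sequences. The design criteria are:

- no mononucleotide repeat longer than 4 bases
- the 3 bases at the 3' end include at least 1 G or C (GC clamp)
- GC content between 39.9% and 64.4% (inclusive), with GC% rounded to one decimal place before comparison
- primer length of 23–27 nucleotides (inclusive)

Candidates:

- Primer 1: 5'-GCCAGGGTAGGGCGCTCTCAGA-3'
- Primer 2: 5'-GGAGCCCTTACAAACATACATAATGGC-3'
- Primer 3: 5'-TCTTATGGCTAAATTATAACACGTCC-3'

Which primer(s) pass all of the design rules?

Primer 1 (22 nt, A=4 T=3 G=9 C=6): longest run = 3 ✓; 3' end AGA has 1 G/C ✓; GC 15/22 = 68.2%, outside 39.9–64.4% ✗; length 22, outside 23–27 ✗ — fails.
Primer 2 (27 nt, A=10 T=5 G=5 C=7): longest run = 3 ✓; 3' end GGC has 3 G/C ✓; GC 12/27 = 44.4% ✓; length 27 ✓ — passes.
Primer 3 (26 nt, A=8 T=9 G=3 C=6): longest run = 3 ✓; 3' end TCC has 2 G/C ✓; GC 9/26 = 34.6%, outside 39.9–64.4% ✗; length 26 ✓ — fails.

Primer 2 only.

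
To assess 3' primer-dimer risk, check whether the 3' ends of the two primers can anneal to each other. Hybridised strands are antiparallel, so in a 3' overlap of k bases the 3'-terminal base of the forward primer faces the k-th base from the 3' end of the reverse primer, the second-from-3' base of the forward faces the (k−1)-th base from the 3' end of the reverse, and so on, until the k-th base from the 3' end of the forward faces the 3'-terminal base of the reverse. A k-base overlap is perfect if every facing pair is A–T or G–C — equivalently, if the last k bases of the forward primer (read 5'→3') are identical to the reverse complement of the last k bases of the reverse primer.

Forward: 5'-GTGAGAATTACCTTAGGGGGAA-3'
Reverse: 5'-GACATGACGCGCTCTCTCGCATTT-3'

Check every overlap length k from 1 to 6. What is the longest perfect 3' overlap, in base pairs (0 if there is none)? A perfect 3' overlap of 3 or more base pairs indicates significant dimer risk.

Longest perfect overlap: 2 complementary base pairs; below the dimer-risk threshold (threshold 3).

Last 6 bases (5'→3') — forward …GGGGAA, reverse …GCATTT.
Reverse complement of the reverse primer's last 6 bases: AAATGC; its first k bases are the reverse complement of the reverse primer's last k bases, so a perfect k-base overlap needs the forward primer's last k bases to equal them.
Comparing (forward last k vs required): k=1: A vs A ✓; k=2: AA vs AA ✓; k=3: GAA vs AAA ✗; k=4: GGAA vs AAAT ✗; k=5: GGGAA vs AAATG ✗; k=6: GGGGAA vs AAATGC ✗.
Perfect overlaps at k = 1, 2; the largest is 2.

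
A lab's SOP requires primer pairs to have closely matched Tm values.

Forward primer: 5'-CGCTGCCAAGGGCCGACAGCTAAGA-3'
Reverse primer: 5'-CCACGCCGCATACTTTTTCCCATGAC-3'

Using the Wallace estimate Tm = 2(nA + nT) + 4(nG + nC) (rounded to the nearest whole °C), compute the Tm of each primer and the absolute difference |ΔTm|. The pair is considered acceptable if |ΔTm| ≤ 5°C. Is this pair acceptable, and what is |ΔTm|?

|ΔTm| = 2°C; the pair is acceptable.

Forward: A=7 T=2 G=8 C=8 → Tm = 2·9 + 4·16 = 82°C.
Reverse: A=5 T=7 G=3 C=11 → Tm = 2·12 + 4·14 = 80°C.
|ΔTm| = |82 − 80| = 2°C, ≤ 5°C.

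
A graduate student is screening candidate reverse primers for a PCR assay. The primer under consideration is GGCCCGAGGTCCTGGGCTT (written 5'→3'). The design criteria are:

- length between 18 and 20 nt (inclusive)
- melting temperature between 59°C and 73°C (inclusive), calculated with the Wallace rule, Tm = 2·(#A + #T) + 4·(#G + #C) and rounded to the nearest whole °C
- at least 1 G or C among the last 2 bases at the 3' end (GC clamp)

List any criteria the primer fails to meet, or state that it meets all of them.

Fails: GC clamp.

Base counts: A=1, T=4, G=8, C=6 (length 19).
length: length 19 ✓
Tm: Tm = 2·5 + 4·14 = 66°C ✓
GC clamp: 3' end TT has 0 G/C, need ≥1 ✗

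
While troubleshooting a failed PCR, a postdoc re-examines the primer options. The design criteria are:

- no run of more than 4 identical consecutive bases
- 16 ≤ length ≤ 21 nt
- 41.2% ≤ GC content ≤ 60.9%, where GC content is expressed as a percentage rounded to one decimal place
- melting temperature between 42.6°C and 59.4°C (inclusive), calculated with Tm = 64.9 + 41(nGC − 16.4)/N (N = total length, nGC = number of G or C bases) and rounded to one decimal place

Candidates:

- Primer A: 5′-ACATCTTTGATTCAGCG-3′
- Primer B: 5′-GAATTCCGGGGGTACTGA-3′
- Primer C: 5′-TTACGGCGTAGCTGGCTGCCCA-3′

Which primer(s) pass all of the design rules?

None of the candidates satisfy all criteria.

Primer A (17 nt, A=4 T=6 G=3 C=4): longest run = 3 ✓; length 17 ✓; GC 7/17 = 41.2% ✓; Tm = 64.9 + 41·(7 − 16.4)/17 = 42.2°C, outside 42.6–59.4°C ✗ — fails.
Primer B (18 nt, A=4 T=4 G=7 C=3): longest run = 5, exceeds 4 ✗; length 18 ✓; GC 10/18 = 55.6% ✓; Tm = 64.9 + 41·(10 − 16.4)/18 = 50.3°C ✓ — fails.
Primer C (22 nt, A=3 T=5 G=7 C=7): longest run = 3 ✓; length 22, outside 16–21 ✗; GC 14/22 = 63.6%, outside 41.2–60.9% ✗; Tm = 64.9 + 41·(14 − 16.4)/22 = 60.4°C, outside 42.6–59.4°C ✗ — fails.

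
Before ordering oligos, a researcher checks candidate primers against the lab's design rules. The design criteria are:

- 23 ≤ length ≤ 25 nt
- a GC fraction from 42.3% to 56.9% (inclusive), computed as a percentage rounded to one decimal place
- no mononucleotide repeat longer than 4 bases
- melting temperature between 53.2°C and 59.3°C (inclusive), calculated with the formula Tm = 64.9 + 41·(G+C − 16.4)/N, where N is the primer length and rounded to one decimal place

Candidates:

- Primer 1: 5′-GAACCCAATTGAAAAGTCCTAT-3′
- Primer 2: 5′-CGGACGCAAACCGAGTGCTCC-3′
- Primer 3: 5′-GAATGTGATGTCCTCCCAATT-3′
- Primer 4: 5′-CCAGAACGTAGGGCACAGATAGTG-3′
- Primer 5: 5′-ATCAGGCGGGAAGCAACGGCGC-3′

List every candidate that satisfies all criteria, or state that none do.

Primer 4 only.

Primer 1 (22 nt, A=9 T=5 G=3 C=5): length 22, outside 23–25 ✗; GC 8/22 = 36.4%, outside 42.3–56.9% ✗; longest run = 4 ✓; Tm = 64.9 + 41·(8 − 16.4)/22 = 49.2°C, outside 53.2–59.3°C ✗ — fails.
Primer 2 (21 nt, A=5 T=2 G=6 C=8): length 21, outside 23–25 ✗; GC 14/21 = 66.7%, outside 42.3–56.9% ✗; longest run = 3 ✓; Tm = 64.9 + 41·(14 − 16.4)/21 = 60.2°C, outside 53.2–59.3°C ✗ — fails.
Primer 3 (21 nt, A=5 T=7 G=4 C=5): length 21, outside 23–25 ✗; GC 9/21 = 42.9% ✓; longest run = 3 ✓; Tm = 64.9 + 41·(9 − 16.4)/21 = 50.5°C, outside 53.2–59.3°C ✗ — fails.
Primer 4 (24 nt, A=8 T=3 G=8 C=5): length 24 ✓; GC 13/24 = 54.2% ✓; longest run = 3 ✓; Tm = 64.9 + 41·(13 − 16.4)/24 = 59.1°C ✓ — passes.
Primer 5 (22 nt, A=6 T=1 G=9 C=6): length 22, outside 23–25 ✗; GC 15/22 = 68.2%, outside 42.3–56.9% ✗; longest run = 3 ✓; Tm = 64.9 + 41·(15 − 16.4)/22 = 62.3°C, outside 53.2–59.3°C ✗ — fails.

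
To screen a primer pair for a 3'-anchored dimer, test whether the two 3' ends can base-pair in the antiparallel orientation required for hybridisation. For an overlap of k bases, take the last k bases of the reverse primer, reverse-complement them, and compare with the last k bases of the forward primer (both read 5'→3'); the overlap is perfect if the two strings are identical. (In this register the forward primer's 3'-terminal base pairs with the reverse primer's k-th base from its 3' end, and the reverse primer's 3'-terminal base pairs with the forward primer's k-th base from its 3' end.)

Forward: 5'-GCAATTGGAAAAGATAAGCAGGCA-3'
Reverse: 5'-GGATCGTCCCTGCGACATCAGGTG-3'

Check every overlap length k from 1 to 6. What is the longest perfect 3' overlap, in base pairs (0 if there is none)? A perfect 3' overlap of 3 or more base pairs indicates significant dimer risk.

Longest perfect overlap: 2 complementary base pairs; below the dimer-risk threshold (threshold 3).

Last 6 bases (5'→3') — forward …CAGGCA, reverse …CAGGTG.
Reverse complement of the reverse primer's last 6 bases: CACCTG; its first k bases are the reverse complement of the reverse primer's last k bases, so a perfect k-base overlap needs the forward primer's last k bases to equal them.
Comparing (forward last k vs required): k=1: A vs C ✗; k=2: CA vs CA ✓; k=3: GCA vs CAC ✗; k=4: GGCA vs CACC ✗; k=5: AGGCA vs CACCT ✗; k=6: CAGGCA vs CACCTG ✗.
Only k = 2 is perfect, so the longest perfect 3' overlap is 2.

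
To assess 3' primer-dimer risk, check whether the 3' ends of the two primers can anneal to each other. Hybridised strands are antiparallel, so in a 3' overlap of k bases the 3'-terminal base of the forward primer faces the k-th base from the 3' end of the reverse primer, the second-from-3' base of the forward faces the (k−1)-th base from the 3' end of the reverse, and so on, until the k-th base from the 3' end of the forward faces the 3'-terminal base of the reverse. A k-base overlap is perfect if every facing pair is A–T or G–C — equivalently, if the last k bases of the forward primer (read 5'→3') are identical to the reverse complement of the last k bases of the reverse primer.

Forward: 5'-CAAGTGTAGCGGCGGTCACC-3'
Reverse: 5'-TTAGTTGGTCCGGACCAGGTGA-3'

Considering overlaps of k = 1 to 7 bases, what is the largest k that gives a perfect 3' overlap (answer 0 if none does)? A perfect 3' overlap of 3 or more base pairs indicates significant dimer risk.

Last 7 bases (5'→3') — forward …GGTCACC, reverse …CAGGTGA.
Reverse complement of the reverse primer's last 7 bases: TCACCTG; its first k bases are the reverse complement of the reverse primer's last k bases, so a perfect k-base overlap needs the forward primer's last k bases to equal them.
Comparing (forward last k vs required): k=1: C vs T ✗; k=2: CC vs TC ✗; k=3: ACC vs TCA ✗; k=4: CACC vs TCAC ✗; k=5: TCACC vs TCACC ✓; k=6: GTCACC vs TCACCT ✗; k=7: GGTCACC vs TCACCTG ✗.
Only k = 5 is perfect, so the longest perfect 3' overlap is 5.

Longest perfect overlap: 5 complementary base pairs; significant dimer risk (threshold 3).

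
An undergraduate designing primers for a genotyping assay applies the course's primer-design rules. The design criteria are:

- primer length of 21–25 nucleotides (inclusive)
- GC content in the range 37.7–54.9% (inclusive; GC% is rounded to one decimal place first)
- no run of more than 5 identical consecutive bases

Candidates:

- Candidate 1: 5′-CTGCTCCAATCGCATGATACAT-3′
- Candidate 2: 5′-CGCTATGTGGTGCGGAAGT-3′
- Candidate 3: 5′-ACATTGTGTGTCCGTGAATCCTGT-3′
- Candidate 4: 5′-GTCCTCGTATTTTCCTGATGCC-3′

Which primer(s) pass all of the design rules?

Candidate 1 (22 nt, A=6 T=6 G=3 C=7): length 22 ✓; GC 10/22 = 45.5% ✓; longest run = 2 ✓ — passes.
Candidate 2 (19 nt, A=3 T=5 G=8 C=3): length 19, outside 21–25 ✗; GC 11/19 = 57.9%, outside 37.7–54.9% ✗; longest run = 2 ✓ — fails.
Candidate 3 (24 nt, A=4 T=9 G=6 C=5): length 24 ✓; GC 11/24 = 45.8% ✓; longest run = 2 ✓ — passes.
Candidate 4 (22 nt, A=2 T=9 G=4 C=7): length 22 ✓; GC 11/22 = 50.0% ✓; longest run = 4 ✓ — passes.

Candidate 1, Candidate 3 and Candidate 4.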